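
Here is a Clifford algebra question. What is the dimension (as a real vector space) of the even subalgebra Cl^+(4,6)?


Even subalgebra dimension = 2^(n-1)
n = 4 + 6 = 10
2^(10 - 1) = 2^9 = 512
Verification: sum of C(10,k) for even k = 1 + 45 + 210 + 210 + 45 + 1 = 512
Result = 512


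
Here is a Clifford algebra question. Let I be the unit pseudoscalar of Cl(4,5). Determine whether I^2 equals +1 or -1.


The pseudoscalar I = e1...e_n (product of all n generators) of Cl(p,q) satisfies I^2 = (-1)^(q + n(n-1)/2).
p = 4, q = 5, n = p + q = 9
n(n-1)/2 = 9 * 8 / 2 = 36
Exponent = q + n(n-1)/2 = 5 + 36 = 41
I^2 = (-1)^41 = -1


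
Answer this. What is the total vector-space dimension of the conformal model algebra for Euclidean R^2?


The conformal model of R^2 uses Cl(3,1): the 2 Euclidean generators plus two extra orthogonal generators e+ (e+^2 = +1) and e- (e-^2 = -1), from which the null vectors e0, einf are built.
Number of generators m = 2 + 2 = 4.
dim Cl(p,q) = 2^m = 2^4 = 16


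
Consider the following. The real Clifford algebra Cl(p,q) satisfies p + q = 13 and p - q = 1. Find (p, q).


We need p + q = 13 and p - q = 1.
Adding: 2p = 13 + 1 = 14, so p = 7.
Then q = 13 - 7 = 6.
(p, q) = (7, 6)


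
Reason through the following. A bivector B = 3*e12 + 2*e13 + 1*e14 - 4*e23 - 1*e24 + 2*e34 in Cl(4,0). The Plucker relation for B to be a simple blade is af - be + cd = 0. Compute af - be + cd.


Plucker relation: af - be + cd
a*f = 3*2 = 6
b*e = 2*(-1) = -2
c*d = 1*(-4) = -4
af - be + cd = 6 - (-2) + (-4)
= 4


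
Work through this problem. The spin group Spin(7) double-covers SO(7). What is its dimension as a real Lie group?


Spin(n) double-covers SO(n); both have Lie algebra so(n) of dimension n(n-1)/2.
n = 7
n(n-1) = 7 * 6 = 42
dim Spin(7) = 42/2 = 21


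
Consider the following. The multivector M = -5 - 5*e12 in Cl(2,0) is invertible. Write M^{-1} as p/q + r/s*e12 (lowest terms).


M = -5 - 5*e12, where e12^2 = -1.
Since M commutes with its reverse ~M = a - b*e12, M * ~M = a^2 - b^2*e12^2 = a^2 + b^2.
So M^{-1} = ~M / (a^2 + b^2) = (a - b*e12)/(a^2 + b^2).
a^2 + b^2 = 25 + 25 = 50
Scalar part = -5/50 = -1/10
Bivector coeff = 5/50 = 1/10
M^{-1} = -1/10 + 1/10*e12


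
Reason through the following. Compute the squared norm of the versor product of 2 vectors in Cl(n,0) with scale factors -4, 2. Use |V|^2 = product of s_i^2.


Each vector v_i has |v_i|^2 = s_i^2
Squared scales: (-4)^2 = 16, 2^2 = 4
|V|^2 = 16 * 4
= 64


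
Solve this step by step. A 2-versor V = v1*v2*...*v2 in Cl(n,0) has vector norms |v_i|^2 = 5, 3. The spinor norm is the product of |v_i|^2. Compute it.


Spinor norm N(V) = |v1|^2 * |v2|^2 * ... * |v2|^2
= 5 * 3
Running product: 5, 15
N(V) = 15


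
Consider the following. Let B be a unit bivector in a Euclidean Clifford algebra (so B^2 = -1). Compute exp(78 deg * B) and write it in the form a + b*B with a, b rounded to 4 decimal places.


For a unit bivector B with B^2 = -1, the exponential series gives
e^(theta*B) = cos(theta) + sin(theta)*B (the GA analogue of Euler's formula).
theta = 78 degrees = 1.361357 rad
cos(78 deg) = 0.2079
sin(78 deg) = 0.9781
exp(theta*B) = 0.2079 + 0.9781*B


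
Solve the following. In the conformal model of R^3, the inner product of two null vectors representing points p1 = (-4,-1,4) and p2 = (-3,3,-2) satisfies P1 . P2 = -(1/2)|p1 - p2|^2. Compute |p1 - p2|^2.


p1 - p2 = (-1, -4, 6)
|p1 - p2|^2 = (-1)^2 + (-4)^2 + 6^2
= 1 + 16 + 36
= 53


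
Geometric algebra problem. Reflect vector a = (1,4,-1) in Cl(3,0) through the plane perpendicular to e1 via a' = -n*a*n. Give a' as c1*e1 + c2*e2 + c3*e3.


Reflection formula: a' = -n*a*n, with n = e1 (unit vector, n^2 = 1).
For reflection through hyperplane perp to e1:
The component along e1 flips sign, others stay.
a = (1, 4, -1)
a' = (-1, 4, -1)
a' = -1*e1 + 4*e2 - 1*e3


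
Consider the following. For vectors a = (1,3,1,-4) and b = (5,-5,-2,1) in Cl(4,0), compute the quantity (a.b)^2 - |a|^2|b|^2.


a . b = 1*5 + 3*(-5) + 1*(-2) + (-4)*1
= 5 + (-15) + (-2) + (-4) = -16
|a|^2 = 1^2 + 3^2 + 1^2 + (-4)^2 = 27
|b|^2 = 5^2 + (-5)^2 + (-2)^2 + 1^2 = 55
(a.b)^2 = (-16)^2 = 256
|a|^2 * |b|^2 = 27 * 55 = 1485
Result = 256 - 1485 = -1229


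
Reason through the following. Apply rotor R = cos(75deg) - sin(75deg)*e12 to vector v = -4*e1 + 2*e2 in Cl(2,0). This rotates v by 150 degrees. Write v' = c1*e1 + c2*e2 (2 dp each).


Rotor R = cos(75deg) - sin(75deg)*e12
Rotation angle theta = 2 * 75 = 150 degrees
v' = R*v*~R rotates v by theta.
cos(150deg) = -0.8660, sin(150deg) = 0.5000
v'_1 = -4*cos(150deg) - 2*sin(150deg)
= -4*(-0.8660) - 2*0.5000
= 2.46
v'_2 = -4*sin(150deg) + 2*cos(150deg)
= -4*0.5000 + 2*(-0.8660)
= -3.73
v' = 2.46*e1 - 3.73*e2


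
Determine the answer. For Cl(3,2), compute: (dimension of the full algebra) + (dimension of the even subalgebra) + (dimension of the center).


n = 3 + 2 = 5
Total dim = 2^5 = 32
Even subalgebra dim = 2^4 = 16
n is odd, so center dim = 2
Sum = 32 + 16 + 2 = 50


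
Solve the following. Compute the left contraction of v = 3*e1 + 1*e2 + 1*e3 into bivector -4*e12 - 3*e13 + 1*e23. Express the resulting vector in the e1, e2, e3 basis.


Left contraction v _| B = <vB>_1 (grade-1 part of the geometric product vB).
Using e1_|e12 = e2, e2_|e12 = -e1, e1_|e13 = e3, e3_|e13 = -e1, e2_|e23 = e3, e3_|e23 = -e2:
e1 coeff: -v2*b12 - v3*b13 = -(1)*(-4) - (1)*(-3) = 7
e2 coeff: v1*b12 - v3*b23 = (3)*(-4) - (1)*(1) = -13
e3 coeff: v1*b13 + v2*b23 = (3)*(-3) + (1)*(1) = -8
v _| B = 7*e1 - 13*e2 - 8*e3


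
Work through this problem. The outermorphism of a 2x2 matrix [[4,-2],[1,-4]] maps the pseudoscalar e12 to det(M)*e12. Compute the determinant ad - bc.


The outermorphism of a linear map f sends e1^e2 to f(e1)^f(e2).
f(e1) = 4*e1 + 1*e2
f(e2) = -2*e1 - 4*e2
f(e1) ^ f(e2) = (4*e1 + 1*e2) ^ (-2*e1 - 4*e2)
= 4*(-4)*e12 + 1*(-2)*e21
= (-16 - (-2))*e12
= -14*e12
Coefficient = -14


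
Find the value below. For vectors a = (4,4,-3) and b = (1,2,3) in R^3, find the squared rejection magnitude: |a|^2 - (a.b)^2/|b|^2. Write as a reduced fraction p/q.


|a|^2 = 4^2 + 4^2 + (-3)^2 = 41
|b|^2 = 1^2 + 2^2 + 3^2 = 14
a . b = 4*1 + 4*2 + (-3)*3 = 3
(a.b)^2 = 3^2 = 9
|rej|^2 = 41 - 9/14
= (574 - 9)/14
= 565/14
In lowest terms: 565/14


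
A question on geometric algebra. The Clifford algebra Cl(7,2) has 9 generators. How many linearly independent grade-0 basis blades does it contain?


Number of grade-k basis blades in Cl(p,q) with n = p + q is C(n, k).
n = 7 + 2 = 9
C(9, 0) = 9! / (0! * 9!)
= 362880 / (1 * 362880)
= 1


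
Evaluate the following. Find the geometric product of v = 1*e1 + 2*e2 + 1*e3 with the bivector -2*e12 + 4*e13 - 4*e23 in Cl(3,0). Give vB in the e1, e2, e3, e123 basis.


vB has grade-1 (vector) and grade-3 (trivector) parts: vB = (v _| B) + (v ^ B).
Vector part <vB>_1:
  e1: -v2*b12 - v3*b13 = -(2)*(-2) - (1)*(4) = 0
  e2: v1*b12 - v3*b23 = (1)*(-2) - (1)*(-4) = 2
  e3: v1*b13 + v2*b23 = (1)*(4) + (2)*(-4) = -4
Trivector part <vB>_3:
  e123: v1*b23 - v2*b13 + v3*b12 = (1)*(-4) - (2)*(4) + (1)*(-2) = -14
vB = 0*e1 + 2*e2 - 4*e3 - 14*e123


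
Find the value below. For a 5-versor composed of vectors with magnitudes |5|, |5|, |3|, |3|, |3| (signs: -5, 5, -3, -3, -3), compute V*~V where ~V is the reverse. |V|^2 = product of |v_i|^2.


Each vector v_i has |v_i|^2 = s_i^2
Squared scales: (-5)^2 = 25, 5^2 = 25, (-3)^2 = 9, (-3)^2 = 9, (-3)^2 = 9
|V|^2 = 25 * 25 * 9 * 9 * 9
= 455625


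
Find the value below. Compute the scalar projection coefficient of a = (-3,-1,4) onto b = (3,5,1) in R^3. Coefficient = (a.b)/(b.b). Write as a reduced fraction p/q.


Projection coefficient = (a . b) / (b . b)
a . b = (-3)*3 + (-1)*5 + 4*1
= -9 + (-5) + 4 = -10
b . b = 3^2 + 5^2 + 1^2
= 9 + 25 + 1 = 35
Coefficient = -10/35
In lowest terms: -2/7


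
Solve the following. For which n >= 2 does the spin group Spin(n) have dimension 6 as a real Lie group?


dim Spin(n) = dim so(n) = n(n-1)/2.
Solve n(n-1)/2 = 6, i.e. n^2 - n - 12 = 0.
Discriminant = 1 + 8*6 = 49
n = (1 + sqrt(49))/2 = (1 + 7)/2 = 4


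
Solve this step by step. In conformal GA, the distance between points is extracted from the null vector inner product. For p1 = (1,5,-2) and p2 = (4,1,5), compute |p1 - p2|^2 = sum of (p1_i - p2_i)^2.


p1 - p2 = (-3, 4, -7)
|p1 - p2|^2 = (-3)^2 + 4^2 + (-7)^2
= 9 + 16 + 49
= 74


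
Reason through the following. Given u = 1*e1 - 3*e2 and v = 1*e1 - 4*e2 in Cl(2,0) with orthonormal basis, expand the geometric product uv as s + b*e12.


Expand: (1*e1 - 3*e2)(1*e1 - 4*e2)
= 1*1*e1e1 + 1*(-4)*e1e2 + (-3)*1*e2e1 + (-3)*(-4)*e2e2
Using e1^2 = e2^2 = 1, e2e1 = -e1e2:
Scalar part s = 1*1 + (-3)*(-4) = 1 + 12 = 13
Bivector part b = 1*(-4) - (-3)*1 = -4 - (-3) = -1
uv = 13 - 1*e12


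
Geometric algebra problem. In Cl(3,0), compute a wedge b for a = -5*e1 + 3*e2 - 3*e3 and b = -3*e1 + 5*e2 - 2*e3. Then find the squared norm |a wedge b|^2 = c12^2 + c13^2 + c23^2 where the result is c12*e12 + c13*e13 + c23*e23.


a wedge b = (a1*b2 - a2*b1)*e12 + (a1*b3 - a3*b1)*e13 + (a2*b3 - a3*b2)*e23
e12 coeff: (-5)*5 - 3*(-3) = -25 - (-9) = -16
e13 coeff: (-5)*(-2) - (-3)*(-3) = 10 - 9 = 1
e23 coeff: 3*(-2) - (-3)*5 = -6 - (-15) = 9
|a wedge b|^2 = (-16)^2 + 1^2 + 9^2
= 256 + 1 + 81
= 338


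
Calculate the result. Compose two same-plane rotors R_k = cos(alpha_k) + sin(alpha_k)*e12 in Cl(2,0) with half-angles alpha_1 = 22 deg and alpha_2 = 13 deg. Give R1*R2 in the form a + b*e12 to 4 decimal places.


Same-plane rotors commute and their half-angles add:
R1*R2 = cos(a1 + a2) + sin(a1 + a2)*e12.
a1 + a2 = 22 + 13 = 35 deg
cos(35 deg) = 0.8192
sin(35 deg) = 0.5736
R1*R2 = 0.8192 + 0.5736*e12


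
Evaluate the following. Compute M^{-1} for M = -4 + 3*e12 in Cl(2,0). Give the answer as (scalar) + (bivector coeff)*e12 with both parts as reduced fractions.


M = -4 + 3*e12, where e12^2 = -1.
Since M commutes with its reverse ~M = a - b*e12, M * ~M = a^2 - b^2*e12^2 = a^2 + b^2.
So M^{-1} = ~M / (a^2 + b^2) = (a - b*e12)/(a^2 + b^2).
a^2 + b^2 = 16 + 9 = 25
Scalar part = -4/25 = -4/25
Bivector coeff = -3/25 = -3/25
M^{-1} = -4/25 - 3/25*e12


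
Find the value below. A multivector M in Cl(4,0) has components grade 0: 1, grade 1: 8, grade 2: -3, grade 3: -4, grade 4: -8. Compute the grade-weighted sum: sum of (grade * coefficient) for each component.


Grade-weighted sum = sum of grade_k * coefficient_k
0*1 = 0
1*8 = 8
2*(-3) = -6
3*(-4) = -12
4*(-8) = -32
Total = 0 + 8 + (-6) + (-12) + (-32) = -42


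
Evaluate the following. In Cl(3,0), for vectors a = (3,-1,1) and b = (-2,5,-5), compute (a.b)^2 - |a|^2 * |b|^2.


a . b = 3*(-2) + (-1)*5 + 1*(-5)
= -6 + (-5) + (-5) = -16
|a|^2 = 3^2 + (-1)^2 + 1^2 = 11
|b|^2 = (-2)^2 + 5^2 + (-5)^2 = 54
(a.b)^2 = (-16)^2 = 256
|a|^2 * |b|^2 = 11 * 54 = 594
Result = 256 - 594 = -338


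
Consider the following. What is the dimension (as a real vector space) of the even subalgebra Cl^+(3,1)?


Even subalgebra dimension = 2^(n-1)
n = 3 + 1 = 4
2^(4 - 1) = 2^3 = 8
Verification: sum of C(4,k) for even k = 1 + 6 + 1 = 8
Result = 8


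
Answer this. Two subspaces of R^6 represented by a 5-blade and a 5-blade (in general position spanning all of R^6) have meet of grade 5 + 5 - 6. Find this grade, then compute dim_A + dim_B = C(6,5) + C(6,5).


Meet grade = grade(A) + grade(B) - n
= 5 + 5 - 6 = 4
C(6,5) = 6
C(6,5) = 6
dim_A + dim_B = 6 + 6 = 12


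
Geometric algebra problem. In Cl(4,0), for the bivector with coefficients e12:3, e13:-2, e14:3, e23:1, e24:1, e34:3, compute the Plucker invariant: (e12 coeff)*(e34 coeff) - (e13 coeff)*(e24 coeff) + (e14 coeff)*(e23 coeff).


Plucker relation: af - be + cd
a*f = 3*3 = 9
b*e = (-2)*1 = -2
c*d = 3*1 = 3
af - be + cd = 9 - (-2) + 3
= 14


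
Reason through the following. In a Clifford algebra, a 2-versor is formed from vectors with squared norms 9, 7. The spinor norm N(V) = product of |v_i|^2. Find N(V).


Spinor norm N(V) = |v1|^2 * |v2|^2 * ... * |v2|^2
= 9 * 7
Running product: 9, 63
N(V) = 63


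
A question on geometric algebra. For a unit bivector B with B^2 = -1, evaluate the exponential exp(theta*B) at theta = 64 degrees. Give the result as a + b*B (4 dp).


For a unit bivector B with B^2 = -1, the exponential series gives
e^(theta*B) = cos(theta) + sin(theta)*B (the GA analogue of Euler's formula).
theta = 64 degrees = 1.117011 rad
cos(64 deg) = 0.4384
sin(64 deg) = 0.8988
exp(theta*B) = 0.4384 + 0.8988*B


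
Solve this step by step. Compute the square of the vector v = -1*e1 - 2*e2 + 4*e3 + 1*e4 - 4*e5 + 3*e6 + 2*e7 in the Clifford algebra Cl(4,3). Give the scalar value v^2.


v^2 = sum of c_i^2 * e_i^2
Positive signature terms (e_i^2 = +1): (-1)^2 + (-2)^2 + 4^2 + 1^2 = 22
Negative signature terms (e_j^2 = -1): (-4)^2 + 3^2 + 2^2 = 29
v^2 = 22 - 29 = -7


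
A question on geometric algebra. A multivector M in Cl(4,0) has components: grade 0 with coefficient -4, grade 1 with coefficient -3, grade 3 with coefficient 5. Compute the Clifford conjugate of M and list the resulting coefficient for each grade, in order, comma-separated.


Clifford conjugate sign for grade k: (-1)^(k(k+1)/2)
Grade 0: (-1)^(0*1/2) = (-1)^0 = 1, coeff -4 -> -4
Grade 1: (-1)^(1*2/2) = (-1)^1 = -1, coeff -3 -> 3
Grade 3: (-1)^(3*4/2) = (-1)^6 = 1, coeff 5 -> 5
Conjugated coefficients: -4, 3, 5


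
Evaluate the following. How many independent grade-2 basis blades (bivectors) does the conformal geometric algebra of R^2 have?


The conformal model of R^2 uses Cl(3,1) with m = 2 + 2 = 4 generators.
Number of grade-2 blades = C(m, 2) = C(4, 2)
= 4*3/2 = 6


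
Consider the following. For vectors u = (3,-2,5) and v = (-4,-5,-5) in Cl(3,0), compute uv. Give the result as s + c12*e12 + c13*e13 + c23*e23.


In Cl(3,0): e_i^2 = 1, e_ie_j = -e_je_i for i != j.
Scalar part = u . v = 3*(-4) + (-2)*(-5) + 5*(-5)
= -12 + 10 + (-25) = -27
e12 coeff = 3*(-5) - (-2)*(-4) = -15 - 8 = -23
e13 coeff = 3*(-5) - 5*(-4) = -15 - (-20) = 5
e23 coeff = (-2)*(-5) - 5*(-5) = 10 - (-25) = 35
uv = -27 - 23*e12 + 5*e13 + 35*e23


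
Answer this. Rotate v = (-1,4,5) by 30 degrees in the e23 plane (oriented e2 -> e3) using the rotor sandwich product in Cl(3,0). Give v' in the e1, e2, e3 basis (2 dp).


Rotor R = cos(15deg) - sin(15deg)*e23
Rotation angle theta = 2 * 15 = 30 degrees in the e23 plane (e2 -> e3).
The component perpendicular to the plane (e1) is invariant: v'_1 = v1 = -1.00
cos(30deg) = 0.8660, sin(30deg) = 0.5000
v'_2 = v2*cos(theta) - v3*sin(theta) = 4*0.8660 - 5*0.5000 = 0.96
v'_3 = v2*sin(theta) + v3*cos(theta) = 4*0.5000 + 5*0.8660 = 6.33
v' = -1.00*e1 + 0.96*e2 + 6.33*e3


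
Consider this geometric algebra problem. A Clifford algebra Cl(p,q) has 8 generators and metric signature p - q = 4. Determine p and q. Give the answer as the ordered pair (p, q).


We need p + q = 8 and p - q = 4.
Adding: 2p = 8 + 4 = 12, so p = 6.
Then q = 8 - 6 = 2.
(p, q) = (6, 2)


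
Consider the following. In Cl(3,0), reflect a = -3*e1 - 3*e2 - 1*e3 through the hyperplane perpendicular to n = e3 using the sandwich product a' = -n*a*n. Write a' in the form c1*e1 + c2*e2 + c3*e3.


Reflection formula: a' = -n*a*n, with n = e3 (unit vector, n^2 = 1).
For reflection through hyperplane perp to e3:
The component along e3 flips sign, others stay.
a = (-3, -3, -1)
a' = (-3, -3, 1)
a' = -3*e1 - 3*e2 + 1*e3


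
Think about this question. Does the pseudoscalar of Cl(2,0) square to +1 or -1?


The pseudoscalar I = e1...e_n (product of all n generators) of Cl(p,q) satisfies I^2 = (-1)^(q + n(n-1)/2).
p = 2, q = 0, n = p + q = 2
n(n-1)/2 = 2 * 1 / 2 = 1
Exponent = q + n(n-1)/2 = 0 + 1 = 1
I^2 = (-1)^1 = -1


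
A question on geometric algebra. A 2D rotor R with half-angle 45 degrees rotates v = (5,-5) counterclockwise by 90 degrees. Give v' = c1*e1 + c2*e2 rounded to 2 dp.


Rotor R = cos(45deg) - sin(45deg)*e12
Rotation angle theta = 2 * 45 = 90 degrees
v' = R*v*~R rotates v by theta.
cos(90deg) = 0.0000, sin(90deg) = 1.0000
v'_1 = 5*cos(90deg) - (-5)*sin(90deg)
= 5*0.0000 - (-5)*1.0000
= 5.00
v'_2 = 5*sin(90deg) + (-5)*cos(90deg)
= 5*1.0000 + (-5)*0.0000
= 5.00
v' = 5.00*e1 + 5.00*e2


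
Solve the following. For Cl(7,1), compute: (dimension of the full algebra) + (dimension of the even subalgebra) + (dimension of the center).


n = 7 + 1 = 8
Total dim = 2^8 = 256
Even subalgebra dim = 2^7 = 128
n is even, so center dim = 1
Sum = 256 + 128 + 1 = 385


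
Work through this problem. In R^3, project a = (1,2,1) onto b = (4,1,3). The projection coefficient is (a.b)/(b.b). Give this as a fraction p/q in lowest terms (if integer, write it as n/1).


Projection coefficient = (a . b) / (b . b)
a . b = 1*4 + 2*1 + 1*3
= 4 + 2 + 3 = 9
b . b = 4^2 + 1^2 + 3^2
= 16 + 1 + 9 = 26
Coefficient = 9/26
In lowest terms: 9/26


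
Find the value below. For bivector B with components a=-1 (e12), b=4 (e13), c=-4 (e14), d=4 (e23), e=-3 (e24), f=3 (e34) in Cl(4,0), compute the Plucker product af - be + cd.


Plucker relation: af - be + cd
a*f = (-1)*3 = -3
b*e = 4*(-3) = -12
c*d = (-4)*4 = -16
af - be + cd = -3 - (-12) + (-16)
= -7


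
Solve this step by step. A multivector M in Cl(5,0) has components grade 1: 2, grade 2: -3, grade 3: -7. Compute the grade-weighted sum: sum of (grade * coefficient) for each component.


Grade-weighted sum = sum of grade_k * coefficient_k
1*2 = 2
2*(-3) = -6
3*(-7) = -21
Total = 2 + (-6) + (-21) = -25


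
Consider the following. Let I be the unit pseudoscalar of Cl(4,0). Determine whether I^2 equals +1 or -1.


The pseudoscalar I = e1...e_n (product of all n generators) of Cl(p,q) satisfies I^2 = (-1)^(q + n(n-1)/2).
p = 4, q = 0, n = p + q = 4
n(n-1)/2 = 4 * 3 / 2 = 6
Exponent = q + n(n-1)/2 = 0 + 6 = 6
I^2 = (-1)^6 = +1


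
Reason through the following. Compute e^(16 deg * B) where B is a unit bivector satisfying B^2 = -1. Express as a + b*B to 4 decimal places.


For a unit bivector B with B^2 = -1, the exponential series gives
e^(theta*B) = cos(theta) + sin(theta)*B (the GA analogue of Euler's formula).
theta = 16 degrees = 0.279253 rad
cos(16 deg) = 0.9613
sin(16 deg) = 0.2756
exp(theta*B) = 0.9613 + 0.2756*B


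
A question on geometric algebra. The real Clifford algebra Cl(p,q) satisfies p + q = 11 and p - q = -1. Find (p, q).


We need p + q = 11 and p - q = -1.
Adding: 2p = 11 + (-1) = 10, so p = 5.
Then q = 11 - 5 = 6.
(p, q) = (5, 6)


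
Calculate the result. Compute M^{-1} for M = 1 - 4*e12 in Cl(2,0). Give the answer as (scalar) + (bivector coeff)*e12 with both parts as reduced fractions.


M = 1 - 4*e12, where e12^2 = -1.
Since M commutes with its reverse ~M = a - b*e12, M * ~M = a^2 - b^2*e12^2 = a^2 + b^2.
So M^{-1} = ~M / (a^2 + b^2) = (a - b*e12)/(a^2 + b^2).
a^2 + b^2 = 1 + 16 = 17
Scalar part = 1/17 = 1/17
Bivector coeff = 4/17 = 4/17
M^{-1} = 1/17 + 4/17*e12


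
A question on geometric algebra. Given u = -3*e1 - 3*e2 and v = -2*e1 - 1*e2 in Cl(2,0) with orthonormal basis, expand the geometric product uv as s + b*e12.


Expand: (-3*e1 - 3*e2)(-2*e1 - 1*e2)
= (-3)*(-2)*e1e1 + (-3)*(-1)*e1e2 + (-3)*(-2)*e2e1 + (-3)*(-1)*e2e2
Using e1^2 = e2^2 = 1, e2e1 = -e1e2:
Scalar part s = (-3)*(-2) + (-3)*(-1) = 6 + 3 = 9
Bivector part b = (-3)*(-1) - (-3)*(-2) = 3 - 6 = -3
uv = 9 - 3*e12


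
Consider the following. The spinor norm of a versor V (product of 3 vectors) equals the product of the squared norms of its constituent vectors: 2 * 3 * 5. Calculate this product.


Spinor norm N(V) = |v1|^2 * |v2|^2 * ... * |v3|^2
= 2 * 3 * 5
Running product: 2, 6, 30
N(V) = 30


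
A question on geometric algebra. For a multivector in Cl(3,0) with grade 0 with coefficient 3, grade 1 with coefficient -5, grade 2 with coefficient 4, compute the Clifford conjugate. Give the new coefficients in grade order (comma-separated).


Clifford conjugate sign for grade k: (-1)^(k(k+1)/2)
Grade 0: (-1)^(0*1/2) = (-1)^0 = 1, coeff 3 -> 3
Grade 1: (-1)^(1*2/2) = (-1)^1 = -1, coeff -5 -> 5
Grade 2: (-1)^(2*3/2) = (-1)^3 = -1, coeff 4 -> -4
Conjugated coefficients: 3, 5, -4


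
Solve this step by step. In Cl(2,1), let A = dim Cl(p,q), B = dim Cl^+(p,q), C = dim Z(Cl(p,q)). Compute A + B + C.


n = 2 + 1 = 3
Total dim = 2^3 = 8
Even subalgebra dim = 2^2 = 4
n is odd, so center dim = 2
Sum = 8 + 4 + 2 = 14


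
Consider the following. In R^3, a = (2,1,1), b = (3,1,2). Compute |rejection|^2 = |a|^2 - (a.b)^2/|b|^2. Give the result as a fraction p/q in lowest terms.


|a|^2 = 2^2 + 1^2 + 1^2 = 6
|b|^2 = 3^2 + 1^2 + 2^2 = 14
a . b = 2*3 + 1*1 + 1*2 = 9
(a.b)^2 = 9^2 = 81
|rej|^2 = 6 - 81/14
= (84 - 81)/14
= 3/14
In lowest terms: 3/14


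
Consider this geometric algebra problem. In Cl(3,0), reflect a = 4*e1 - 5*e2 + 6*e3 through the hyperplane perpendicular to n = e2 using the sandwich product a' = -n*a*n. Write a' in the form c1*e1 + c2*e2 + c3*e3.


Reflection formula: a' = -n*a*n, with n = e2 (unit vector, n^2 = 1).
For reflection through hyperplane perp to e2:
The component along e2 flips sign, others stay.
a = (4, -5, 6)
a' = (4, 5, 6)
a' = 4*e1 + 5*e2 + 6*e3


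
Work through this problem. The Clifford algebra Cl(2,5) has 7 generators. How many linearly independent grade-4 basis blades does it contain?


Number of grade-k basis blades in Cl(p,q) with n = p + q is C(n, k).
n = 2 + 5 = 7
C(7, 4) = 7! / (4! * 3!)
= 5040 / (24 * 6)
= 35


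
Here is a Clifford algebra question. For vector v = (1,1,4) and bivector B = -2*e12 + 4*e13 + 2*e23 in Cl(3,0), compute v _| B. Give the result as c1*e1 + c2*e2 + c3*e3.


Left contraction v _| B = <vB>_1 (grade-1 part of the geometric product vB).
Using e1_|e12 = e2, e2_|e12 = -e1, e1_|e13 = e3, e3_|e13 = -e1, e2_|e23 = e3, e3_|e23 = -e2:
e1 coeff: -v2*b12 - v3*b13 = -(1)*(-2) - (4)*(4) = -14
e2 coeff: v1*b12 - v3*b23 = (1)*(-2) - (4)*(2) = -10
e3 coeff: v1*b13 + v2*b23 = (1)*(4) + (1)*(2) = 6
v _| B = -14*e1 - 10*e2 + 6*e3


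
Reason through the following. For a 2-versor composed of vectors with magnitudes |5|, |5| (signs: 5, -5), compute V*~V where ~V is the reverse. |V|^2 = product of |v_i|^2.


Each vector v_i has |v_i|^2 = s_i^2
Squared scales: 5^2 = 25, (-5)^2 = 25
|V|^2 = 25 * 25
= 625


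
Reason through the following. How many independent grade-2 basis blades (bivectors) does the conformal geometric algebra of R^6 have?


The conformal model of R^6 uses Cl(7,1) with m = 6 + 2 = 8 generators.
Number of grade-2 blades = C(m, 2) = C(8, 2)
= 8*7/2 = 28


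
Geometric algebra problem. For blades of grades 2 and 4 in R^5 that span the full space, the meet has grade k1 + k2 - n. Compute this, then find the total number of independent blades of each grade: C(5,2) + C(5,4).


Meet grade = grade(A) + grade(B) - n
= 2 + 4 - 5 = 1
C(5,2) = 10
C(5,4) = 5
dim_A + dim_B = 10 + 5 = 15


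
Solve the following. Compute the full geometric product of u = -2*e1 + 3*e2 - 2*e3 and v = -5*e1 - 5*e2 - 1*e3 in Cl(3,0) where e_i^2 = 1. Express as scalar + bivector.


In Cl(3,0): e_i^2 = 1, e_ie_j = -e_je_i for i != j.
Scalar part = u . v = (-2)*(-5) + 3*(-5) + (-2)*(-1)
= 10 + (-15) + 2 = -3
e12 coeff = (-2)*(-5) - 3*(-5) = 10 - (-15) = 25
e13 coeff = (-2)*(-1) - (-2)*(-5) = 2 - 10 = -8
e23 coeff = 3*(-1) - (-2)*(-5) = -3 - 10 = -13
uv = -3 + 25*e12 - 8*e13 - 13*e23


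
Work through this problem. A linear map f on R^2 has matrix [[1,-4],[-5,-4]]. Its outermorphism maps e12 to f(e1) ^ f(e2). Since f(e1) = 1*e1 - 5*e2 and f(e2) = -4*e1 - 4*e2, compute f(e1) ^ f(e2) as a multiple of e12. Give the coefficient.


The outermorphism of a linear map f sends e1^e2 to f(e1)^f(e2).
f(e1) = 1*e1 - 5*e2
f(e2) = -4*e1 - 4*e2
f(e1) ^ f(e2) = (1*e1 - 5*e2) ^ (-4*e1 - 4*e2)
= 1*(-4)*e12 + (-5)*(-4)*e21
= (-4 - 20)*e12
= -24*e12
Coefficient = -24


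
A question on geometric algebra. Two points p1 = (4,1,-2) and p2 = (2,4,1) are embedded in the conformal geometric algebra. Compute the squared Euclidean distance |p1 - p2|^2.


p1 - p2 = (2, -3, -3)
|p1 - p2|^2 = 2^2 + (-3)^2 + (-3)^2
= 4 + 9 + 9
= 22


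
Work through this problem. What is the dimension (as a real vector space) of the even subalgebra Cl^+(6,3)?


Even subalgebra dimension = 2^(n-1)
n = 6 + 3 = 9
2^(9 - 1) = 2^8 = 256
Verification: sum of C(9,k) for even k = 1 + 36 + 126 + 84 + 9 = 256
Result = 256


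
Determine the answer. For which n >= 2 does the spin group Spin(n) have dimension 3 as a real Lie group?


dim Spin(n) = dim so(n) = n(n-1)/2.
Solve n(n-1)/2 = 3, i.e. n^2 - n - 6 = 0.
Discriminant = 1 + 8*3 = 25
n = (1 + sqrt(25))/2 = (1 + 5)/2 = 3


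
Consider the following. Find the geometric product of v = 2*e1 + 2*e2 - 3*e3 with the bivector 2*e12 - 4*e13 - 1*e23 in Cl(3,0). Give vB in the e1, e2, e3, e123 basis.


vB has grade-1 (vector) and grade-3 (trivector) parts: vB = (v _| B) + (v ^ B).
Vector part <vB>_1:
  e1: -v2*b12 - v3*b13 = -(2)*(2) - (-3)*(-4) = -16
  e2: v1*b12 - v3*b23 = (2)*(2) - (-3)*(-1) = 1
  e3: v1*b13 + v2*b23 = (2)*(-4) + (2)*(-1) = -10
Trivector part <vB>_3:
  e123: v1*b23 - v2*b13 + v3*b12 = (2)*(-1) - (2)*(-4) + (-3)*(2) = 0
vB = -16*e1 + 1*e2 - 10*e3 + 0*e123


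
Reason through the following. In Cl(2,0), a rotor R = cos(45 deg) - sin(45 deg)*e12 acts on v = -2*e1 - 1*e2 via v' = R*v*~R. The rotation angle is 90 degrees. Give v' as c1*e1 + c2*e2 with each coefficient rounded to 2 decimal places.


Rotor R = cos(45deg) - sin(45deg)*e12
Rotation angle theta = 2 * 45 = 90 degrees
v' = R*v*~R rotates v by theta.
cos(90deg) = 0.0000, sin(90deg) = 1.0000
v'_1 = -2*cos(90deg) - (-1)*sin(90deg)
= -2*0.0000 - (-1)*1.0000
= 1.00
v'_2 = -2*sin(90deg) + (-1)*cos(90deg)
= -2*1.0000 + (-1)*0.0000
= -2.00
v' = 1.00*e1 - 2.00*e2


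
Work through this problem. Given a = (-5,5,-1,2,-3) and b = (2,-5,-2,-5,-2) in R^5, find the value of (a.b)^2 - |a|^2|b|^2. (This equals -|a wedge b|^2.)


a . b = (-5)*2 + 5*(-5) + (-1)*(-2) + 2*(-5) + (-3)*(-2)
= -10 + (-25) + 2 + (-10) + 6 = -37
|a|^2 = (-5)^2 + 5^2 + (-1)^2 + 2^2 + (-3)^2 = 64
|b|^2 = 2^2 + (-5)^2 + (-2)^2 + (-5)^2 + (-2)^2 = 62
(a.b)^2 = (-37)^2 = 1369
|a|^2 * |b|^2 = 64 * 62 = 3968
Result = 1369 - 3968 = -2599


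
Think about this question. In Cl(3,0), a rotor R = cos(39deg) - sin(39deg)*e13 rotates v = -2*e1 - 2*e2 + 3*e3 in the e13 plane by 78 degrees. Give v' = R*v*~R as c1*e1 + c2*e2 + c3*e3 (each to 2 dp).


Rotor R = cos(39deg) - sin(39deg)*e13
Rotation angle theta = 2 * 39 = 78 degrees in the e13 plane (e1 -> e3).
The component perpendicular to the plane (e2) is invariant: v'_2 = v2 = -2.00
cos(78deg) = 0.2079, sin(78deg) = 0.9781
v'_1 = v1*cos(theta) - v3*sin(theta) = -2*0.2079 - 3*0.9781 = -3.35
v'_3 = v1*sin(theta) + v3*cos(theta) = -2*0.9781 + 3*0.2079 = -1.33
v' = -3.35*e1 - 2.00*e2 - 1.33*e3


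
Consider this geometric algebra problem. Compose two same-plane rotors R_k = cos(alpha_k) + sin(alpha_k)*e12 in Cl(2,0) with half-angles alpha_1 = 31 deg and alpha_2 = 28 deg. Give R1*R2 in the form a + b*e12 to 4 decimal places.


Same-plane rotors commute and their half-angles add:
R1*R2 = cos(a1 + a2) + sin(a1 + a2)*e12.
a1 + a2 = 31 + 28 = 59 deg
cos(59 deg) = 0.5150
sin(59 deg) = 0.8572
R1*R2 = 0.5150 + 0.8572*e12


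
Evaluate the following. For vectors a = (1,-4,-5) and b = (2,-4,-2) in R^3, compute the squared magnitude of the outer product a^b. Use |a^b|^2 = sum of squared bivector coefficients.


a wedge b = (a1*b2 - a2*b1)*e12 + (a1*b3 - a3*b1)*e13 + (a2*b3 - a3*b2)*e23
e12 coeff: 1*(-4) - (-4)*2 = -4 - (-8) = 4
e13 coeff: 1*(-2) - (-5)*2 = -2 - (-10) = 8
e23 coeff: (-4)*(-2) - (-5)*(-4) = 8 - 20 = -12
|a wedge b|^2 = 4^2 + 8^2 + (-12)^2
= 16 + 64 + 144
= 224


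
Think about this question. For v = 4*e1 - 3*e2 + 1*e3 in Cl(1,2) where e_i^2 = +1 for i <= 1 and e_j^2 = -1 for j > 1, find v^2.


v^2 = sum of c_i^2 * e_i^2
Positive signature terms (e_i^2 = +1): 4^2 = 16
Negative signature terms (e_j^2 = -1): (-3)^2 + 1^2 = 10
v^2 = 16 - 10 = 6


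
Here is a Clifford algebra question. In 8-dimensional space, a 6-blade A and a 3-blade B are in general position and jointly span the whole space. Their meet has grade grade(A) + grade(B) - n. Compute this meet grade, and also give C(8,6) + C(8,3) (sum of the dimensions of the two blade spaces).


Meet grade = grade(A) + grade(B) - n
= 6 + 3 - 8 = 1
C(8,6) = 28
C(8,3) = 56
dim_A + dim_B = 28 + 56 = 84


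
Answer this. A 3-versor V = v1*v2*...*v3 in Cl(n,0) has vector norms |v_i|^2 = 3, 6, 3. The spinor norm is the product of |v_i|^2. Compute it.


Spinor norm N(V) = |v1|^2 * |v2|^2 * ... * |v3|^2
= 3 * 6 * 3
Running product: 3, 18, 54
N(V) = 54


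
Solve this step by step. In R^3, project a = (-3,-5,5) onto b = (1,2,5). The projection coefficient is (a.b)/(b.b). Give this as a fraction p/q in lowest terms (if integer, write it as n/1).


Projection coefficient = (a . b) / (b . b)
a . b = (-3)*1 + (-5)*2 + 5*5
= -3 + (-10) + 25 = 12
b . b = 1^2 + 2^2 + 5^2
= 1 + 4 + 25 = 30
Coefficient = 12/30
In lowest terms: 2/5


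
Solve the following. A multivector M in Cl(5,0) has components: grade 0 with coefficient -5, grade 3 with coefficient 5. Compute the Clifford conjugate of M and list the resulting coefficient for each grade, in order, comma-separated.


Clifford conjugate sign for grade k: (-1)^(k(k+1)/2)
Grade 0: (-1)^(0*1/2) = (-1)^0 = 1, coeff -5 -> -5
Grade 3: (-1)^(3*4/2) = (-1)^6 = 1, coeff 5 -> 5
Conjugated coefficients: -5, 5


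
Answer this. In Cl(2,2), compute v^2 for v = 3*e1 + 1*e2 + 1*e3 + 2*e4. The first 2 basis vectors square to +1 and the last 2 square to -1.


v^2 = sum of c_i^2 * e_i^2
Positive signature terms (e_i^2 = +1): 3^2 + 1^2 = 10
Negative signature terms (e_j^2 = -1): 1^2 + 2^2 = 5
v^2 = 10 - 5 = 5


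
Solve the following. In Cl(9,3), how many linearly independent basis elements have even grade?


Even subalgebra dimension = 2^(n-1)
n = 9 + 3 = 12
2^(12 - 1) = 2^11 = 2048
Verification: sum of C(12,k) for even k = 1 + 66 + 495 + 924 + 495 + 66 + 1 = 2048
Result = 2048


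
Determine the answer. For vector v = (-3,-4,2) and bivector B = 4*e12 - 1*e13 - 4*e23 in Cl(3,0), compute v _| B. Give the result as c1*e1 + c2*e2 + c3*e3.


Left contraction v _| B = <vB>_1 (grade-1 part of the geometric product vB).
Using e1_|e12 = e2, e2_|e12 = -e1, e1_|e13 = e3, e3_|e13 = -e1, e2_|e23 = e3, e3_|e23 = -e2:
e1 coeff: -v2*b12 - v3*b13 = -(-4)*(4) - (2)*(-1) = 18
e2 coeff: v1*b12 - v3*b23 = (-3)*(4) - (2)*(-4) = -4
e3 coeff: v1*b13 + v2*b23 = (-3)*(-1) + (-4)*(-4) = 19
v _| B = 18*e1 - 4*e2 + 19*e3


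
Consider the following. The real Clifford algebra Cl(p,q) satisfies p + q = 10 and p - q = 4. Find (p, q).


We need p + q = 10 and p - q = 4.
Adding: 2p = 10 + 4 = 14, so p = 7.
Then q = 10 - 7 = 3.
(p, q) = (7, 3)


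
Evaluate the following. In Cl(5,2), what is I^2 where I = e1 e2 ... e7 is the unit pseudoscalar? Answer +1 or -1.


The pseudoscalar I = e1...e_n (product of all n generators) of Cl(p,q) satisfies I^2 = (-1)^(q + n(n-1)/2).
p = 5, q = 2, n = p + q = 7
n(n-1)/2 = 7 * 6 / 2 = 21
Exponent = q + n(n-1)/2 = 2 + 21 = 23
I^2 = (-1)^23 = -1


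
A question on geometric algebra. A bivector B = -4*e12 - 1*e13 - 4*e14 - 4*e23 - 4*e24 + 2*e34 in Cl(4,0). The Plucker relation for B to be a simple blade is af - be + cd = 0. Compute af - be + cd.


Plucker relation: af - be + cd
a*f = (-4)*2 = -8
b*e = (-1)*(-4) = 4
c*d = (-4)*(-4) = 16
af - be + cd = -8 - 4 + 16
= 4


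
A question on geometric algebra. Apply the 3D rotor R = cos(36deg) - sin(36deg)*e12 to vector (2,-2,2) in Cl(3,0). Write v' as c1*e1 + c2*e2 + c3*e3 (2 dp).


Rotor R = cos(36deg) - sin(36deg)*e12
Rotation angle theta = 2 * 36 = 72 degrees in the e12 plane (e1 -> e2).
The component perpendicular to the plane (e3) is invariant: v'_3 = v3 = 2.00
cos(72deg) = 0.3090, sin(72deg) = 0.9511
v'_1 = v1*cos(theta) - v2*sin(theta) = 2*0.3090 - (-2)*0.9511 = 2.52
v'_2 = v1*sin(theta) + v2*cos(theta) = 2*0.9511 + (-2)*0.3090 = 1.28
v' = 2.52*e1 + 1.28*e2 + 2.00*e3


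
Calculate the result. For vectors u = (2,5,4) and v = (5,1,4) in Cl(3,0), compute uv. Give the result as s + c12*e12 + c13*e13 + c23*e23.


In Cl(3,0): e_i^2 = 1, e_ie_j = -e_je_i for i != j.
Scalar part = u . v = 2*5 + 5*1 + 4*4
= 10 + 5 + 16 = 31
e12 coeff = 2*1 - 5*5 = 2 - 25 = -23
e13 coeff = 2*4 - 4*5 = 8 - 20 = -12
e23 coeff = 5*4 - 4*1 = 20 - 4 = 16
uv = 31 - 23*e12 - 12*e13 + 16*e23


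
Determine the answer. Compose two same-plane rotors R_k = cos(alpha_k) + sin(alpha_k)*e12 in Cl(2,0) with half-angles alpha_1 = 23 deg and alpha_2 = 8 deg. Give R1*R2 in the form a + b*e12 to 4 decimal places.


Same-plane rotors commute and their half-angles add:
R1*R2 = cos(a1 + a2) + sin(a1 + a2)*e12.
a1 + a2 = 23 + 8 = 31 deg
cos(31 deg) = 0.8572
sin(31 deg) = 0.5150
R1*R2 = 0.8572 + 0.5150*e12


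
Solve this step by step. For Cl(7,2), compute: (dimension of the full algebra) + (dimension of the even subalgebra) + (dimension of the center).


n = 7 + 2 = 9
Total dim = 2^9 = 512
Even subalgebra dim = 2^8 = 256
n is odd, so center dim = 2
Sum = 512 + 256 + 2 = 770


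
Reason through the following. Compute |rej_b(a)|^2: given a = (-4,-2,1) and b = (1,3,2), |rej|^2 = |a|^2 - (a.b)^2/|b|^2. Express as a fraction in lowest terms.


|a|^2 = (-4)^2 + (-2)^2 + 1^2 = 21
|b|^2 = 1^2 + 3^2 + 2^2 = 14
a . b = (-4)*1 + (-2)*3 + 1*2 = -8
(a.b)^2 = (-8)^2 = 64
|rej|^2 = 21 - 64/14
= (294 - 64)/14
= 230/14
In lowest terms: 115/7


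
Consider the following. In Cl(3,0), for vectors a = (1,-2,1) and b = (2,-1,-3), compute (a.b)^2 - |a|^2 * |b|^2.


a . b = 1*2 + (-2)*(-1) + 1*(-3)
= 2 + 2 + (-3) = 1
|a|^2 = 1^2 + (-2)^2 + 1^2 = 6
|b|^2 = 2^2 + (-1)^2 + (-3)^2 = 14
(a.b)^2 = 1^2 = 1
|a|^2 * |b|^2 = 6 * 14 = 84
Result = 1 - 84 = -83


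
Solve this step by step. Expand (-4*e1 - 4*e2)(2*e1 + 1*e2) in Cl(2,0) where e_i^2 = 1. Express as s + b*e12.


Expand: (-4*e1 - 4*e2)(2*e1 + 1*e2)
= (-4)*2*e1e1 + (-4)*1*e1e2 + (-4)*2*e2e1 + (-4)*1*e2e2
Using e1^2 = e2^2 = 1, e2e1 = -e1e2:
Scalar part s = (-4)*2 + (-4)*1 = -8 + (-4) = -12
Bivector part b = (-4)*1 - (-4)*2 = -4 - (-8) = 4
uv = -12 + 4*e12


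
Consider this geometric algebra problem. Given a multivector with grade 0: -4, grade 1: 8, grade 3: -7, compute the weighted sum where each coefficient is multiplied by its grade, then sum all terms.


Grade-weighted sum = sum of grade_k * coefficient_k
0*(-4) = 0
1*8 = 8
3*(-7) = -21
Total = 0 + 8 + (-21) = -13


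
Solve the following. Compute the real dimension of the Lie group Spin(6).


Spin(n) double-covers SO(n); both have Lie algebra so(n) of dimension n(n-1)/2.
n = 6
n(n-1) = 6 * 5 = 30
dim Spin(6) = 30/2 = 15


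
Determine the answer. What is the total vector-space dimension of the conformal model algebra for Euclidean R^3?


The conformal model of R^3 uses Cl(4,1): the 3 Euclidean generators plus two extra orthogonal generators e+ (e+^2 = +1) and e- (e-^2 = -1), from which the null vectors e0, einf are built.
Number of generators m = 3 + 2 = 5.
dim Cl(p,q) = 2^m = 2^5 = 32


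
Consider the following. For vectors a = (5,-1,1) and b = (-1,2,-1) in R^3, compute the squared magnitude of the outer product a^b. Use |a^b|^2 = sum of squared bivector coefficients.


a wedge b = (a1*b2 - a2*b1)*e12 + (a1*b3 - a3*b1)*e13 + (a2*b3 - a3*b2)*e23
e12 coeff: 5*2 - (-1)*(-1) = 10 - 1 = 9
e13 coeff: 5*(-1) - 1*(-1) = -5 - (-1) = -4
e23 coeff: (-1)*(-1) - 1*2 = 1 - 2 = -1
|a wedge b|^2 = 9^2 + (-4)^2 + (-1)^2
= 81 + 16 + 1
= 98


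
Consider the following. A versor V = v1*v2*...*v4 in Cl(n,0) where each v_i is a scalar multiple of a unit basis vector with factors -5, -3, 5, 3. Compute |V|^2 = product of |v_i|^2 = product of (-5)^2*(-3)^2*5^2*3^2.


Each vector v_i has |v_i|^2 = s_i^2
Squared scales: (-5)^2 = 25, (-3)^2 = 9, 5^2 = 25, 3^2 = 9
|V|^2 = 25 * 9 * 25 * 9
= 50625


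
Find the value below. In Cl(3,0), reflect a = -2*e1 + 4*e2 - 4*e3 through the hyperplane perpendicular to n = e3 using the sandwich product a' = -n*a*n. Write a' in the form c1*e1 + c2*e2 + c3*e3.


Reflection formula: a' = -n*a*n, with n = e3 (unit vector, n^2 = 1).
For reflection through hyperplane perp to e3:
The component along e3 flips sign, others stay.
a = (-2, 4, -4)
a' = (-2, 4, 4)
a' = -2*e1 + 4*e2 + 4*e3


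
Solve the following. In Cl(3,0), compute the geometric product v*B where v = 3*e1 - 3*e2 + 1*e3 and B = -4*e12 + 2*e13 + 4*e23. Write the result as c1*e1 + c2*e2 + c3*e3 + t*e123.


vB has grade-1 (vector) and grade-3 (trivector) parts: vB = (v _| B) + (v ^ B).
Vector part <vB>_1:
  e1: -v2*b12 - v3*b13 = -(-3)*(-4) - (1)*(2) = -14
  e2: v1*b12 - v3*b23 = (3)*(-4) - (1)*(4) = -16
  e3: v1*b13 + v2*b23 = (3)*(2) + (-3)*(4) = -6
Trivector part <vB>_3:
  e123: v1*b23 - v2*b13 + v3*b12 = (3)*(4) - (-3)*(2) + (1)*(-4) = 14
vB = -14*e1 - 16*e2 - 6*e3 + 14*e123


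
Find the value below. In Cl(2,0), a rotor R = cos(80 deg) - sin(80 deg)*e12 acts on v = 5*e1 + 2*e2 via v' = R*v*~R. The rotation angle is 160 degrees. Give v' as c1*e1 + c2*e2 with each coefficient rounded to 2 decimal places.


Rotor R = cos(80deg) - sin(80deg)*e12
Rotation angle theta = 2 * 80 = 160 degrees
v' = R*v*~R rotates v by theta.
cos(160deg) = -0.9397, sin(160deg) = 0.3420
v'_1 = 5*cos(160deg) - 2*sin(160deg)
= 5*(-0.9397) - 2*0.3420
= -5.38
v'_2 = 5*sin(160deg) + 2*cos(160deg)
= 5*0.3420 + 2*(-0.9397)
= -0.17
v' = -5.38*e1 - 0.17*e2


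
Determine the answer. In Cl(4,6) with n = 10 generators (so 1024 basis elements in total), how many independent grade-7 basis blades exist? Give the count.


Number of grade-k basis blades in Cl(p,q) with n = p + q is C(n, k).
n = 4 + 6 = 10
C(10, 7) = 10! / (7! * 3!)
= 3628800 / (5040 * 6)
= 120


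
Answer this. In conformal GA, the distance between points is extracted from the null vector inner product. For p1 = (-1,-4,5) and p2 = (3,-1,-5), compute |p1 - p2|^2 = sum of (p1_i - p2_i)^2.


p1 - p2 = (-4, -3, 10)
|p1 - p2|^2 = (-4)^2 + (-3)^2 + 10^2
= 16 + 9 + 100
= 125


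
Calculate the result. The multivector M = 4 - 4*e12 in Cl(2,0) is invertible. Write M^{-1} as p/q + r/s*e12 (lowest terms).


M = 4 - 4*e12, where e12^2 = -1.
Since M commutes with its reverse ~M = a - b*e12, M * ~M = a^2 - b^2*e12^2 = a^2 + b^2.
So M^{-1} = ~M / (a^2 + b^2) = (a - b*e12)/(a^2 + b^2).
a^2 + b^2 = 16 + 16 = 32
Scalar part = 4/32 = 1/8
Bivector coeff = 4/32 = 1/8
M^{-1} = 1/8 + 1/8*e12


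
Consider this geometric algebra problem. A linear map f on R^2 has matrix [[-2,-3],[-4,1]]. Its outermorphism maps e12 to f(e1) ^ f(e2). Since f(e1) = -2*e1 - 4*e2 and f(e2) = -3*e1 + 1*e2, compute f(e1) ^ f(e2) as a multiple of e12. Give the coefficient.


The outermorphism of a linear map f sends e1^e2 to f(e1)^f(e2).
f(e1) = -2*e1 - 4*e2
f(e2) = -3*e1 + 1*e2
f(e1) ^ f(e2) = (-2*e1 - 4*e2) ^ (-3*e1 + 1*e2)
= (-2)*1*e12 + (-4)*(-3)*e21
= (-2 - 12)*e12
= -14*e12
Coefficient = -14


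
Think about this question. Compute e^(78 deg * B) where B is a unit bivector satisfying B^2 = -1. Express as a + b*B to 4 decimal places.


For a unit bivector B with B^2 = -1, the exponential series gives
e^(theta*B) = cos(theta) + sin(theta)*B (the GA analogue of Euler's formula).
theta = 78 degrees = 1.361357 rad
cos(78 deg) = 0.2079
sin(78 deg) = 0.9781
exp(theta*B) = 0.2079 + 0.9781*B


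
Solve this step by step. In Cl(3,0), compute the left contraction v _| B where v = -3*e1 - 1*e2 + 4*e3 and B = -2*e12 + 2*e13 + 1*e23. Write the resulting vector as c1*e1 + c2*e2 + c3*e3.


Left contraction v _| B = <vB>_1 (grade-1 part of the geometric product vB).
Using e1_|e12 = e2, e2_|e12 = -e1, e1_|e13 = e3, e3_|e13 = -e1, e2_|e23 = e3, e3_|e23 = -e2:
e1 coeff: -v2*b12 - v3*b13 = -(-1)*(-2) - (4)*(2) = -10
e2 coeff: v1*b12 - v3*b23 = (-3)*(-2) - (4)*(1) = 2
e3 coeff: v1*b13 + v2*b23 = (-3)*(2) + (-1)*(1) = -7
v _| B = -10*e1 + 2*e2 - 7*e3


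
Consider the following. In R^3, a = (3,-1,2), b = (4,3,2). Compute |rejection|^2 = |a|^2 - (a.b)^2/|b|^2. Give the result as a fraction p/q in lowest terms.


|a|^2 = 3^2 + (-1)^2 + 2^2 = 14
|b|^2 = 4^2 + 3^2 + 2^2 = 29
a . b = 3*4 + (-1)*3 + 2*2 = 13
(a.b)^2 = 13^2 = 169
|rej|^2 = 14 - 169/29
= (406 - 169)/29
= 237/29
In lowest terms: 237/29
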